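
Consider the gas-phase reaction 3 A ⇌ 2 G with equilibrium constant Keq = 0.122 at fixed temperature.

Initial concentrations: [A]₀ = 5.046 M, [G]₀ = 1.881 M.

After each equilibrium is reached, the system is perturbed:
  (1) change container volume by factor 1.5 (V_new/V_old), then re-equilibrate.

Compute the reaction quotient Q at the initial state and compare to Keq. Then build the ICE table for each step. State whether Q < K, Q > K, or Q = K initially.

Q₀ = 0.02754; Q < K (proceeds forward)

Q₀ = 0.02754 vs Keq = 0.122 ⇒ Q<K, forward
Step 1:
                   A          G
  I            5.046      1.881
  C           -1.173     0.7817
  E            3.873      2.663
  solve Keq expr → x = 0.3909; check Q = 0.122
Then change container volume by factor 1.5 (V_new/V_old).
Step 2:
                   A          G
  I            2.582      1.775
  C           0.2135    -0.1423
  E            2.796      1.633
  solve Keq expr → x = -0.07117; check Q = 0.122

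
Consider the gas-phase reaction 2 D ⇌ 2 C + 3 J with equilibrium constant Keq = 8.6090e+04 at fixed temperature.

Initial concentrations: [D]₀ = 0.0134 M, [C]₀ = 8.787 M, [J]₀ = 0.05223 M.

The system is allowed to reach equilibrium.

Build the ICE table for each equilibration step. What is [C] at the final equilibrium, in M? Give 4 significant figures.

Q₀ = 61.27 vs Keq = 8.6090e+04 ⇒ Q<K, forward
Step 1:
                   D          C          J
  Initial     0.0134      8.787    0.05223
  Change    -0.01283    0.01283    0.01924
  Equil   5.7304e-04        8.8    0.07147
  solve Keq expr → x = 0.006413; check Q = 8.6090e+04

[C]_eq = 8.8 M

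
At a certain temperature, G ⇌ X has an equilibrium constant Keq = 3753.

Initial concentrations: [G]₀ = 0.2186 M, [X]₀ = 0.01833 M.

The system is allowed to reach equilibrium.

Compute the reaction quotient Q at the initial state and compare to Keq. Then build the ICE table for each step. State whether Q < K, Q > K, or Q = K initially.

Q₀ = 0.08385; Q < K (proceeds forward)

Q₀ = 0.08385 vs Keq = 3753 ⇒ Q<K, forward
Step 1:
                   G          X
  init        0.2186    0.01833
  Δ          -0.2185     0.2185
  eq      6.3114e-05     0.2369
  solve Keq expr → x = 0.2185; check Q = 3753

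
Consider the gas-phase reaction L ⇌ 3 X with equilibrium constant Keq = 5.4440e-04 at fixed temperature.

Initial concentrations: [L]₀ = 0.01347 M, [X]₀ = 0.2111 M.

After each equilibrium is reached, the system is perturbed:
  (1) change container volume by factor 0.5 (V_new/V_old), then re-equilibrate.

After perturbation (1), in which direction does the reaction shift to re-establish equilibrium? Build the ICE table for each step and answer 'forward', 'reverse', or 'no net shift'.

Direction: reverse

Q₀ = 0.6984 vs Keq = 5.4440e-04 ⇒ Q>K, reverse
Step 1:
                    L           X
  init        0.01347      0.2111
  Δ           0.05902     -0.1771
  eq          0.07249     0.03405
  solve Keq expr → x = -0.05902; check Q = 5.4440e-04
Then change container volume by factor 0.5 (V_new/V_old).
Step 2:
                    L           X
  init          0.145     0.06809
  Δ          0.008136    -0.02441
  eq           0.1531     0.04368
  solve Keq expr → x = -0.008136; check Q = 5.4440e-04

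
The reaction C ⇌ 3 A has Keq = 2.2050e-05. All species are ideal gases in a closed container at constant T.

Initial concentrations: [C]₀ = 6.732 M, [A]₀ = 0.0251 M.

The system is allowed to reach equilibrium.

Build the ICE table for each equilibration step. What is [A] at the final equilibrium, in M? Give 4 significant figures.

Q₀ = 2.3490e-06 vs Keq = 2.2050e-05 ⇒ Q<K, forward
Step 1:
                   C          A
  Initial      6.732     0.0251
  Change   -0.009275    0.02782
  Equil        6.723    0.05292
  solve Keq expr → x = 0.009275; check Q = 2.2050e-05

[A]_eq = 0.05292 M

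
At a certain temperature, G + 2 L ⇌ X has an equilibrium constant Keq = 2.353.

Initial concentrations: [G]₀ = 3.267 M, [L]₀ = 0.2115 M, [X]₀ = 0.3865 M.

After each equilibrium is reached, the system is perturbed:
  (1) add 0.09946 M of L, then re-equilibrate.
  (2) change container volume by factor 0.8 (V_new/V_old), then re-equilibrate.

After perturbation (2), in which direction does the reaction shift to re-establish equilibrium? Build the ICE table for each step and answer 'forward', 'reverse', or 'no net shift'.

Direction: forward

Q₀ = 2.645 vs Keq = 2.353 ⇒ Q>K, reverse
Step 1:
                    G           L           X
  Initial       3.267      0.2115      0.3865
  Change     0.005474     0.01095   -0.005474
  Equil         3.272      0.2224       0.381
  solve Keq expr → x = -0.005474; check Q = 2.353
Then add 0.09946 M of L.
Step 2:
                    G           L           X
  Initial       3.272      0.3219       0.381
  Change     -0.04286    -0.08573     0.04286
  Equil          3.23      0.2362      0.4239
  solve Keq expr → x = 0.04286; check Q = 2.353
Then change container volume by factor 0.8 (V_new/V_old).
Step 3:
                    G           L           X
  Initial       4.037      0.2952      0.5299
  Change     -0.02624    -0.05248     0.02624
  Equil         4.011      0.2427      0.5561
  solve Keq expr → x = 0.02624; check Q = 2.353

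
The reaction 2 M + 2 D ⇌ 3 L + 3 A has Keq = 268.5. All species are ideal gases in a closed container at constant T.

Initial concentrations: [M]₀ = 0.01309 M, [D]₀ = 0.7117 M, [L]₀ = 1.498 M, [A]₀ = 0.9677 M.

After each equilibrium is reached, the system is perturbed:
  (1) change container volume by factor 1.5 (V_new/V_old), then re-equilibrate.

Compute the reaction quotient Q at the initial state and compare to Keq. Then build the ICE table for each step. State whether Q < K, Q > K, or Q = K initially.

Q₀ = 3.5098e+04 vs Keq = 268.5 ⇒ Q>K, reverse
Step 1:
                   M          D          L          A
  Initial    0.01309     0.7117      1.498     0.9677
  Change     0.08275    0.08275    -0.1241    -0.1241
  Equil      0.09584     0.7945      1.374     0.8436
  solve Keq expr → x = -0.04138; check Q = 268.5
Then change container volume by factor 1.5 (V_new/V_old).
Step 2:
                   M          D          L          A
  Initial     0.0639     0.5296     0.9159     0.5624
  Change    -0.01548   -0.01548    0.02323    0.02323
  Equil      0.04841     0.5142     0.9391     0.5856
  solve Keq expr → x = 0.007742; check Q = 268.5

Q₀ = 3.5098e+04; Q > K (proceeds reverse)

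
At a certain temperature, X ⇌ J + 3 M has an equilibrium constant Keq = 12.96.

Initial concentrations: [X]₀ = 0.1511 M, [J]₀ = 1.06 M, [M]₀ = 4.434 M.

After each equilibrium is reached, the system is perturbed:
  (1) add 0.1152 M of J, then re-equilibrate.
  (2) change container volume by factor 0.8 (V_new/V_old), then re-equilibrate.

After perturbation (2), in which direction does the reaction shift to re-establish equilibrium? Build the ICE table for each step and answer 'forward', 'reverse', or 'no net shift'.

Q₀ = 611.5 vs Keq = 12.96 ⇒ Q>K, reverse
Step 1:
                   X          J          M
  Initial     0.1511       1.06      4.434
  Change      0.5786    -0.5786     -1.736
  Equil       0.7297     0.4814      2.698
  solve Keq expr → x = -0.5786; check Q = 12.96
Then add 0.1152 M of J.
Step 2:
                   X          J          M
  Initial     0.7297     0.5966      2.698
  Change     0.03319   -0.03319   -0.09958
  Equil       0.7629     0.5634      2.599
  solve Keq expr → x = -0.03319; check Q = 12.96
Then change container volume by factor 0.8 (V_new/V_old).
Step 3:
                   X          J          M
  Initial     0.9536     0.7043      3.248
  Change       0.122     -0.122    -0.3661
  Equil        1.076     0.5822      2.882
  solve Keq expr → x = -0.122; check Q = 12.96

Direction: reverse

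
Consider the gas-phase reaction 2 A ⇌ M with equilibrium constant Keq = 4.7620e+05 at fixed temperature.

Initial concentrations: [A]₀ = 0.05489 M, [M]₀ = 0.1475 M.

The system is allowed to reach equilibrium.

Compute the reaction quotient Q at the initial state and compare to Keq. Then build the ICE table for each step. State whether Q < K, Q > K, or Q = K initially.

Q₀ = 48.96 vs Keq = 4.7620e+05 ⇒ Q<K, forward
Step 1:
                   A          M
  Initial    0.05489     0.1475
  Change    -0.05428    0.02714
  Equil   6.0559e-04     0.1746
  solve Keq expr → x = 0.02714; check Q = 4.7620e+05

Q₀ = 48.96; Q < K (proceeds forward)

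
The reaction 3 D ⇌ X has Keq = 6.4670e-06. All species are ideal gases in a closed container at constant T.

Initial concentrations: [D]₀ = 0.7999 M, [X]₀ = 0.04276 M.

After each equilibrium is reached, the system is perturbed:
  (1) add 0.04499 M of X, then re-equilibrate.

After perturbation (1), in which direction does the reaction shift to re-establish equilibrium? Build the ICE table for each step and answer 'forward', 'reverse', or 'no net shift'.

Q₀ = 0.08355 vs Keq = 6.4670e-06 ⇒ Q>K, reverse
Step 1:
                  D         X
  init       0.7999   0.04276
  Δ          0.1283  -0.04275
  eq         0.9282 5.1710e-06
  solve Keq expr → x = -0.04275; check Q = 6.4670e-06
Then add 0.04499 M of X.
Step 2:
                  D         X
  init       0.9282     0.045
  Δ           0.135  -0.04499
  eq          1.063 7.7707e-06
  solve Keq expr → x = -0.04499; check Q = 6.4670e-06

Direction: reverse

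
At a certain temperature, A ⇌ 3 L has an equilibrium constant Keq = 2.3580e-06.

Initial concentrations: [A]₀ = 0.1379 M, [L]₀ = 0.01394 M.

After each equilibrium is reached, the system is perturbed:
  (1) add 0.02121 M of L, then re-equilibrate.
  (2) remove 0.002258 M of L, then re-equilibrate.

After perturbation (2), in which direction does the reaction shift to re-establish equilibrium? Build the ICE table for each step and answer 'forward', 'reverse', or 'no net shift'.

Q₀ = 1.9644e-05 vs Keq = 2.3580e-06 ⇒ Q>K, reverse
Step 1:
                   A          L
  init        0.1379    0.01394
  Δ         0.002342  -0.007025
  eq          0.1402   0.006915
  solve Keq expr → x = -0.002342; check Q = 2.3580e-06
Then add 0.02121 M of L.
Step 2:
                   A          L
  init        0.1402    0.02813
  Δ         0.007032    -0.0211
  eq          0.1473   0.007029
  solve Keq expr → x = -0.007032; check Q = 2.3580e-06
Then remove 0.002258 M of L.
Step 3:
                   A          L
  init        0.1473   0.004771
  Δ       -7.4869e-04   0.002246
  eq          0.1465   0.007017
  solve Keq expr → x = 7.4869e-04; check Q = 2.3580e-06

Direction: forward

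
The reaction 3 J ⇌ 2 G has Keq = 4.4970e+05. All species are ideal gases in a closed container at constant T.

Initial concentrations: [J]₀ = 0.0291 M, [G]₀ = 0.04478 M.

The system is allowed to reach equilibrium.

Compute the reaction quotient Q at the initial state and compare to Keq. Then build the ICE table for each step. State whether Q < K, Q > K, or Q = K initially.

Q₀ = 81.37; Q < K (proceeds forward)

Q₀ = 81.37 vs Keq = 4.4970e+05 ⇒ Q<K, forward
Step 1:
                  J         G
  init       0.0291   0.04478
  Δ        -0.02704   0.01803
  eq       0.002062   0.06281
  solve Keq expr → x = 0.009013; check Q = 4.4970e+05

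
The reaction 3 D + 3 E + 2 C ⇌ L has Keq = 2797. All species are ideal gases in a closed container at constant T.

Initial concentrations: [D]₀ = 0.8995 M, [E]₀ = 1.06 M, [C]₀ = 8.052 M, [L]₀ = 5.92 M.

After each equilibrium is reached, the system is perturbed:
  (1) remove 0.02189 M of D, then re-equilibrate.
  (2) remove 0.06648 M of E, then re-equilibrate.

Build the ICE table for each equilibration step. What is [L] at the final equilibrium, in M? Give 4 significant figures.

Q₀ = 0.1053 vs Keq = 2797 ⇒ Q<K, forward
Step 1:
                    D           E           C           L
  I            0.8995        1.06       8.052        5.92
  C           -0.7789     -0.7789     -0.5193      0.2596
  E            0.1206      0.2811       7.533        6.18
  solve Keq expr → x = 0.2596; check Q = 2797
Then remove 0.02189 M of D.
Step 2:
                    D           E           C           L
  I           0.09869      0.2811       7.533        6.18
  C           0.01547     0.01547     0.01031   -0.005155
  E            0.1142      0.2965       7.543       6.174
  solve Keq expr → x = -0.005155; check Q = 2797
Then remove 0.06648 M of E.
Step 3:
                    D           E           C           L
  I            0.1142      0.2301       7.543       6.174
  C           0.02065     0.02065     0.01377   -0.006884
  E            0.1348      0.2507       7.557       6.168
  solve Keq expr → x = -0.006884; check Q = 2797

[L]_eq = 6.168 M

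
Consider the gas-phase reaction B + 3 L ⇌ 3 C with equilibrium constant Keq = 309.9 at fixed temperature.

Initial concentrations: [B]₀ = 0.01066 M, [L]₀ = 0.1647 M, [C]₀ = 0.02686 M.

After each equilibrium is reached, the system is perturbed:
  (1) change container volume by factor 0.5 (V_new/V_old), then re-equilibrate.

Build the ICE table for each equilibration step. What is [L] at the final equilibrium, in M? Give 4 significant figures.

[L]_eq = 0.2663 M

Q₀ = 0.4069 vs Keq = 309.9 ⇒ Q<K, forward
Step 1:
                  B         L         C
  Initial   0.01066    0.1647   0.02686
  Change   -0.01039  -0.03118   0.03118
  Equil   2.6514e-04    0.1335   0.05804
  solve Keq expr → x = 0.01039; check Q = 309.9
Then change container volume by factor 0.5 (V_new/V_old).
Step 2:
                  B         L         C
  Initial 5.3027e-04     0.267    0.1161
  Change  -2.5745e-04 -7.7235e-04 7.7235e-04
  Equil   2.7282e-04    0.2663    0.1169
  solve Keq expr → x = 2.5745e-04; check Q = 309.9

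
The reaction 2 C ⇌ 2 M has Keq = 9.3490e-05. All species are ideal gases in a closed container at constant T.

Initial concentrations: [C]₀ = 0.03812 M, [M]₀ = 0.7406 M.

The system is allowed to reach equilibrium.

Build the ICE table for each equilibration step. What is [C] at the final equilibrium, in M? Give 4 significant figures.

[C]_eq = 0.7713 M

Q₀ = 377.5 vs Keq = 9.3490e-05 ⇒ Q>K, reverse
Step 1:
                  C         M
  init      0.03812    0.7406
  Δ          0.7331   -0.7331
  eq         0.7713  0.007457
  solve Keq expr → x = -0.3666; check Q = 9.3490e-05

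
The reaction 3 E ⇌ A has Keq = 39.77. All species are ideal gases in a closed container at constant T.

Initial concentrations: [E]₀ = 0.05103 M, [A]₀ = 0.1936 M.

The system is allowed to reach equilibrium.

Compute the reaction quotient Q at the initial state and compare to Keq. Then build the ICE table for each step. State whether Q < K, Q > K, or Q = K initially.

Q₀ = 1457; Q > K (proceeds reverse)

Q₀ = 1457 vs Keq = 39.77 ⇒ Q>K, reverse
Step 1:
                   E          A
  init       0.05103     0.1936
  Δ           0.1073   -0.03576
  eq          0.1583     0.1578
  solve Keq expr → x = -0.03576; check Q = 39.77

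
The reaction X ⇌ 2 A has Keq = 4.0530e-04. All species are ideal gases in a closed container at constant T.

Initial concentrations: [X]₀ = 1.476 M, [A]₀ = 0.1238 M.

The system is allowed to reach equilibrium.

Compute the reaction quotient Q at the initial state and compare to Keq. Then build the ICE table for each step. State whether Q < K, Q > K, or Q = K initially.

Q₀ = 0.01038; Q > K (proceeds reverse)

Q₀ = 0.01038 vs Keq = 4.0530e-04 ⇒ Q>K, reverse
Step 1:
                   X          A
  Initial      1.476     0.1238
  Change     0.04947   -0.09893
  Equil        1.525    0.02487
  solve Keq expr → x = -0.04947; check Q = 4.0530e-04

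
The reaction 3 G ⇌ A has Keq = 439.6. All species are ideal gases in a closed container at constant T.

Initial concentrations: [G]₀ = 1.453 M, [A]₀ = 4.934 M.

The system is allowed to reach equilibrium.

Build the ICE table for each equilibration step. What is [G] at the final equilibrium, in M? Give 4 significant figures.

Q₀ = 1.608 vs Keq = 439.6 ⇒ Q<K, forward
Step 1:
                   G          A
  init         1.453      4.934
  Δ           -1.223     0.4077
  eq          0.2299      5.342
  solve Keq expr → x = 0.4077; check Q = 439.6

[G]_eq = 0.2299 M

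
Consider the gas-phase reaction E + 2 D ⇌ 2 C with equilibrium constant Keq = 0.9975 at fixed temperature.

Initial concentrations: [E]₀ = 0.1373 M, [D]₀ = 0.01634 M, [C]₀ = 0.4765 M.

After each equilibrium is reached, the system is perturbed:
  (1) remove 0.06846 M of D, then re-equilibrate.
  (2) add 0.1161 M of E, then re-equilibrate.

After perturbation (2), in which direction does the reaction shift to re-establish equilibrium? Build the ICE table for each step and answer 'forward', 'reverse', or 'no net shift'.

Direction: forward

Q₀ = 6194 vs Keq = 0.9975 ⇒ Q>K, reverse
Step 1:
                  E         D         C
  Initial    0.1373   0.01634    0.4765
  Change     0.1521    0.3042   -0.3042
  Equil      0.2894    0.3206    0.1723
  solve Keq expr → x = -0.1521; check Q = 0.9975
Then remove 0.06846 M of D.
Step 2:
                  E         D         C
  Initial    0.2894    0.2521    0.1723
  Change    0.01106   0.02211  -0.02211
  Equil      0.3005    0.2742    0.1501
  solve Keq expr → x = -0.01106; check Q = 0.9975
Then add 0.1161 M of E.
Step 3:
                  E         D         C
  Initial    0.4166    0.2742    0.1501
  Change  -0.007633  -0.01527   0.01527
  Equil      0.4089     0.259    0.1654
  solve Keq expr → x = 0.007633; check Q = 0.9975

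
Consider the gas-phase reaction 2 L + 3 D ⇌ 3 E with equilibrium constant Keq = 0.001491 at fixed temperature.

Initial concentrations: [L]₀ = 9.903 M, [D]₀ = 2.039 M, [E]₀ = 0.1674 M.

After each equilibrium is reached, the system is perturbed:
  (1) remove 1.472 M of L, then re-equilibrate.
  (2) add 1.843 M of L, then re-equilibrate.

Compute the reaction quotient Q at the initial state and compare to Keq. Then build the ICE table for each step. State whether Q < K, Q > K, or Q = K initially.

Q₀ = 5.6426e-06; Q < K (proceeds forward)

Q₀ = 5.6426e-06 vs Keq = 0.001491 ⇒ Q<K, forward
Step 1:
                   L          D          E
  Initial      9.903      2.039     0.1674
  Change     -0.3871    -0.5807     0.5807
  Equil        9.516      1.458     0.7481
  solve Keq expr → x = 0.1936; check Q = 0.001491
Then remove 1.472 M of L.
Step 2:
                   L          D          E
  Initial      8.044      1.458     0.7481
  Change     0.03531    0.05297   -0.05297
  Equil        8.079      1.511     0.6951
  solve Keq expr → x = -0.01766; check Q = 0.001491
Then add 1.843 M of L.
Step 3:
                   L          D          E
  Initial      9.922      1.511     0.6951
  Change    -0.04357   -0.06535    0.06535
  Equil        9.879      1.446     0.7605
  solve Keq expr → x = 0.02178; check Q = 0.001491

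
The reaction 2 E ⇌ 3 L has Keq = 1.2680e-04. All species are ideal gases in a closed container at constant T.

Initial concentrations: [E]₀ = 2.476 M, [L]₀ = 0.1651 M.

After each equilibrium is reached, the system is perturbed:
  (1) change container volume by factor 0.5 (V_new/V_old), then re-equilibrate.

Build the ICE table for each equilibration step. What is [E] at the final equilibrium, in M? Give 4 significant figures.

[E]_eq = 5.073 M

Q₀ = 7.3407e-04 vs Keq = 1.2680e-04 ⇒ Q>K, reverse
Step 1:
                   E          L
  I            2.476     0.1651
  C          0.04798   -0.07197
  E            2.524    0.09313
  solve Keq expr → x = -0.02399; check Q = 1.2680e-04
Then change container volume by factor 0.5 (V_new/V_old).
Step 2:
                   E          L
  I            5.048     0.1863
  C          0.02529   -0.03793
  E            5.073     0.1483
  solve Keq expr → x = -0.01264; check Q = 1.2680e-04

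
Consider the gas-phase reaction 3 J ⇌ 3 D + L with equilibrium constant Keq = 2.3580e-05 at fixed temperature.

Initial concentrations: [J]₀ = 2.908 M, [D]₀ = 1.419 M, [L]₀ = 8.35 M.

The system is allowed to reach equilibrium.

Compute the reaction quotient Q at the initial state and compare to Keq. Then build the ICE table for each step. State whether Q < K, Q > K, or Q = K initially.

Q₀ = 0.9702; Q > K (proceeds reverse)

Q₀ = 0.9702 vs Keq = 2.3580e-05 ⇒ Q>K, reverse
Step 1:
                  J         D         L
  I           2.908     1.419      8.35
  C           1.358    -1.358   -0.4525
  E           4.266   0.06142     7.897
  solve Keq expr → x = -0.4525; check Q = 2.3580e-05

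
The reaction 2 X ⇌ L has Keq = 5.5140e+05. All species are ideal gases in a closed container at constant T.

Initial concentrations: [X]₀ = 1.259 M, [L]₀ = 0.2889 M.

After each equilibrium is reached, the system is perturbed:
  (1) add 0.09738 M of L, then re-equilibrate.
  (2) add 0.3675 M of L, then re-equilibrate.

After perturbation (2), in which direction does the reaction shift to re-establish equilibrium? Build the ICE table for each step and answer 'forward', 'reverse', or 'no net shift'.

Q₀ = 0.1823 vs Keq = 5.5140e+05 ⇒ Q<K, forward
Step 1:
                    X           L
  init          1.259      0.2889
  Δ            -1.258      0.6289
  eq          0.00129      0.9178
  solve Keq expr → x = 0.6289; check Q = 5.5140e+05
Then add 0.09738 M of L.
Step 2:
                    X           L
  init        0.00129       1.015
  Δ        6.6698e-05 -3.3349e-05
  eq         0.001357       1.015
  solve Keq expr → x = -3.3349e-05; check Q = 5.5140e+05
Then add 0.3675 M of L.
Step 3:
                    X           L
  init       0.001357       1.383
  Δ        2.2661e-04 -1.1330e-04
  eq         0.001583       1.382
  solve Keq expr → x = -1.1330e-04; check Q = 5.5140e+05

Direction: reverse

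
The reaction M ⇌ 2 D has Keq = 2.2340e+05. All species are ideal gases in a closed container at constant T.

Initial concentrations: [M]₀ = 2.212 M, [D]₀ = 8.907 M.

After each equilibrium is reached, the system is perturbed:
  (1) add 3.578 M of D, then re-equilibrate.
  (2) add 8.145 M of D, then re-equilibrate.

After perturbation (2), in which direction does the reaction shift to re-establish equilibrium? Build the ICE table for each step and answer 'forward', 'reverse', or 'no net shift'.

Q₀ = 35.87 vs Keq = 2.2340e+05 ⇒ Q<K, forward
Step 1:
                  M         D
  init        2.212     8.907
  Δ          -2.211     4.422
  eq      7.9531e-04     13.33
  solve Keq expr → x = 2.211; check Q = 2.2340e+05
Then add 3.578 M of D.
Step 2:
                  M         D
  init    7.9531e-04     16.91
  Δ       4.8413e-04 -9.6826e-04
  eq       0.001279     16.91
  solve Keq expr → x = -4.8413e-04; check Q = 2.2340e+05
Then add 8.145 M of D.
Step 3:
                  M         D
  init     0.001279     25.05
  Δ        0.001529 -0.003058
  eq       0.002809     25.05
  solve Keq expr → x = -0.001529; check Q = 2.2340e+05

Direction: reverse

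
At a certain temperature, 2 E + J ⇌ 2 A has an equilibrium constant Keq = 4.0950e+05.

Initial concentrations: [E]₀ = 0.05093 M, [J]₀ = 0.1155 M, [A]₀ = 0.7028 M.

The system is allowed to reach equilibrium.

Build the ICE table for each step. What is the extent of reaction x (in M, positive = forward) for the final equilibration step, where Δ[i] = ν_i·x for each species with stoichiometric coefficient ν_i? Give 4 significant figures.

x = 0.02353 M

Q₀ = 1649 vs Keq = 4.0950e+05 ⇒ Q<K, forward
Step 1:
                    E           J           A
  init        0.05093      0.1155      0.7028
  Δ          -0.04707    -0.02353     0.04707
  eq         0.003864     0.09197      0.7499
  solve Keq expr → x = 0.02353; check Q = 4.0950e+05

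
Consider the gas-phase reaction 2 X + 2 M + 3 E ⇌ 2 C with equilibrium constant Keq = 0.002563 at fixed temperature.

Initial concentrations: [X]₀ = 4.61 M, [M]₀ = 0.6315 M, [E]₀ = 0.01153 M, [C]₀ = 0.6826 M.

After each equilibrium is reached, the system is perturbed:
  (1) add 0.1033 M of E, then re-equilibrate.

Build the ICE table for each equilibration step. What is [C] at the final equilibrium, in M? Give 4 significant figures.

[C]_eq = 0.2113 M

Q₀ = 3.5867e+04 vs Keq = 0.002563 ⇒ Q>K, reverse
Step 1:
                  X         M         E         C
  init         4.61    0.6315   0.01153    0.6826
  Δ          0.4933    0.4933    0.7399   -0.4933
  eq          5.103     1.125    0.7515    0.1893
  solve Keq expr → x = -0.2466; check Q = 0.002563
Then add 0.1033 M of E.
Step 2:
                  X         M         E         C
  init        5.103     1.125    0.8548    0.1893
  Δ        -0.02201  -0.02201  -0.03302   0.02201
  eq          5.081     1.103    0.8217    0.2113
  solve Keq expr → x = 0.01101; check Q = 0.002563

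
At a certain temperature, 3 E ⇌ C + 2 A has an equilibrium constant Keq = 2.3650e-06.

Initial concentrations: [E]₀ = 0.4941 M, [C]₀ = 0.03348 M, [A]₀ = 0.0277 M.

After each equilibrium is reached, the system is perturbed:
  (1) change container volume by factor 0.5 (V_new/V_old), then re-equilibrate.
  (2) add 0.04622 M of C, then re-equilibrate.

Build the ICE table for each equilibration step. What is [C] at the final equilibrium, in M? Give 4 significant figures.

Q₀ = 2.1296e-04 vs Keq = 2.3650e-06 ⇒ Q>K, reverse
Step 1:
                  E         C         A
  I          0.4941   0.03348    0.0277
  C         0.03551  -0.01184  -0.02367
  E          0.5296   0.02164  0.004029
  solve Keq expr → x = -0.01184; check Q = 2.3650e-06
Then change container volume by factor 0.5 (V_new/V_old).
Step 2:
                  E         C         A
  I           1.059   0.04329  0.008058
  C               0         0         0
  E           1.059   0.04329  0.008058
  solve Keq expr → x = 0; check Q = 2.3650e-06
Then add 0.04622 M of C.
Step 3:
                  E         C         A
  I           1.059   0.08951  0.008058
  C        0.003582 -0.001194 -0.002388
  E           1.063   0.08831   0.00567
  solve Keq expr → x = -0.001194; check Q = 2.3650e-06

[C]_eq = 0.08831 M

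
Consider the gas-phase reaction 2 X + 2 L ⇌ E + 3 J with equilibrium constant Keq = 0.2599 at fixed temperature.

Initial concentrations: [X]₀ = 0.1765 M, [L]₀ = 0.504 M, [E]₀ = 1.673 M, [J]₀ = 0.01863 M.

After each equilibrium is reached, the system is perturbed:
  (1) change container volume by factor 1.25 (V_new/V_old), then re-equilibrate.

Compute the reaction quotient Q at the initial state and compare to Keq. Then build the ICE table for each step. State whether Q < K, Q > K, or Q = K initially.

Q₀ = 0.001367; Q < K (proceeds forward)

Q₀ = 0.001367 vs Keq = 0.2599 ⇒ Q<K, forward
Step 1:
                    X           L           E           J
  init         0.1765       0.504       1.673     0.01863
  Δ          -0.04315    -0.04315     0.02158     0.06473
  eq           0.1333      0.4608       1.695     0.08336
  solve Keq expr → x = 0.02158; check Q = 0.2599
Then change container volume by factor 1.25 (V_new/V_old).
Step 2:
                    X           L           E           J
  init         0.1067      0.3687       1.356     0.06669
  Δ                 0           0           0           0
  eq           0.1067      0.3687       1.356     0.06669
  solve Keq expr → x = 0; check Q = 0.2599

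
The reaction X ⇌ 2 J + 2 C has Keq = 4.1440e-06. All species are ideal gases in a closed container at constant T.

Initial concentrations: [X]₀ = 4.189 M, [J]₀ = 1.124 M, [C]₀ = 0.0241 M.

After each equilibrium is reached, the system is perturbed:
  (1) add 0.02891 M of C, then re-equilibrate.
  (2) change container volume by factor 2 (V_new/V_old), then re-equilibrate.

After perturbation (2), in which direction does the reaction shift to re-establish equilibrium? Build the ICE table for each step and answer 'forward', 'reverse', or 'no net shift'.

Direction: forward

Q₀ = 1.7517e-04 vs Keq = 4.1440e-06 ⇒ Q>K, reverse
Step 1:
                  X         J         C
  init        4.189     1.124    0.0241
  Δ         0.01016  -0.02032  -0.02032
  eq          4.199     1.104   0.00378
  solve Keq expr → x = -0.01016; check Q = 4.1440e-06
Then add 0.02891 M of C.
Step 2:
                  X         J         C
  init        4.199     1.104   0.03269
  Δ          0.0144   -0.0288   -0.0288
  eq          4.214     1.075  0.003888
  solve Keq expr → x = -0.0144; check Q = 4.1440e-06
Then change container volume by factor 2 (V_new/V_old).
Step 3:
                  X         J         C
  init        2.107    0.5374  0.001944
  Δ       -0.001758  0.003516  0.003516
  eq          2.105     0.541   0.00546
  solve Keq expr → x = 0.001758; check Q = 4.1440e-06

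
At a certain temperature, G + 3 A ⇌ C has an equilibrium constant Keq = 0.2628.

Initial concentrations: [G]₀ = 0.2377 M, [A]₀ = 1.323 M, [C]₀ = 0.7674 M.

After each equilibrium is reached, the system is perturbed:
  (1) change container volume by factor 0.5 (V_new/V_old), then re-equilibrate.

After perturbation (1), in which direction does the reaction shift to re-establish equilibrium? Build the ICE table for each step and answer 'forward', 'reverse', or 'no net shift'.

Direction: forward

Q₀ = 1.394 vs Keq = 0.2628 ⇒ Q>K, reverse
Step 1:
                   G          A          C
  init        0.2377      1.323     0.7674
  Δ           0.1591     0.4772    -0.1591
  eq          0.3968        1.8     0.6083
  solve Keq expr → x = -0.1591; check Q = 0.2628
Then change container volume by factor 0.5 (V_new/V_old).
Step 2:
                   G          A          C
  init        0.7935        3.6      1.217
  Δ           -0.382     -1.146      0.382
  eq          0.4115      2.454      1.599
  solve Keq expr → x = 0.382; check Q = 0.2628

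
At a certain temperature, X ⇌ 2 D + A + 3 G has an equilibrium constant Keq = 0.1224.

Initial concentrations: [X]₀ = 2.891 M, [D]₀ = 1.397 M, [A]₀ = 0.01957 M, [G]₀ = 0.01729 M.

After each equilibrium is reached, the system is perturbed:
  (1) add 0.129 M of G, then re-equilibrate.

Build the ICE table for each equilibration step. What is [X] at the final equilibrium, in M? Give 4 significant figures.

[X]_eq = 2.685 M

Q₀ = 6.8284e-08 vs Keq = 0.1224 ⇒ Q<K, forward
Step 1:
                  X         D         A         G
  I           2.891     1.397   0.01957   0.01729
  C         -0.2335     0.467    0.2335    0.7005
  E           2.657     1.864    0.2531    0.7178
  solve Keq expr → x = 0.2335; check Q = 0.1224
Then add 0.129 M of G.
Step 2:
                  X         D         A         G
  I           2.657     1.864    0.2531    0.8468
  C         0.02766  -0.05533  -0.02766  -0.08299
  E           2.685     1.809    0.2254    0.7638
  solve Keq expr → x = -0.02766; check Q = 0.1224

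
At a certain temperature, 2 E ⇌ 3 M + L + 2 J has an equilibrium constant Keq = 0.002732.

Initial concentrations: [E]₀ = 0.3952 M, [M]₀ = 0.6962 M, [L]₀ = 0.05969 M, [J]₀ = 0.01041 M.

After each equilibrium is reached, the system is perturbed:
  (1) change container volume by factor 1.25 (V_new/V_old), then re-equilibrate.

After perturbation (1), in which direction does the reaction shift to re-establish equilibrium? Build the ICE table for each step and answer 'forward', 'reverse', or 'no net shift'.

Q₀ = 1.3976e-05 vs Keq = 0.002732 ⇒ Q<K, forward
Step 1:
                  E         M         L         J
  init       0.3952    0.6962   0.05969   0.01041
  Δ        -0.06796    0.1019   0.03398   0.06796
  eq         0.3272    0.7981   0.09367   0.07837
  solve Keq expr → x = 0.03398; check Q = 0.002732
Then change container volume by factor 1.25 (V_new/V_old).
Step 2:
                  E         M         L         J
  init       0.2618    0.6385   0.07494    0.0627
  Δ        -0.01817   0.02725  0.009084   0.01817
  eq         0.2436    0.6658   0.08402   0.08087
  solve Keq expr → x = 0.009084; check Q = 0.002732

Direction: forward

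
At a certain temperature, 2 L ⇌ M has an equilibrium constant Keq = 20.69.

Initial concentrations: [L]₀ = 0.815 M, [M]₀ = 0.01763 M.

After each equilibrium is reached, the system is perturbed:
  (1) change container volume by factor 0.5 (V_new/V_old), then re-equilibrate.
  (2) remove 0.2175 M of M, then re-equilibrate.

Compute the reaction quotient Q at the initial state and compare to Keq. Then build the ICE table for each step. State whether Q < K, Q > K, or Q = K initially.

Q₀ = 0.02654; Q < K (proceeds forward)

Q₀ = 0.02654 vs Keq = 20.69 ⇒ Q<K, forward
Step 1:
                   L          M
  I            0.815    0.01763
  C          -0.6832     0.3416
  E           0.1318     0.3592
  solve Keq expr → x = 0.3416; check Q = 20.69
Then change container volume by factor 0.5 (V_new/V_old).
Step 2:
                   L          M
  I           0.2635     0.7185
  C         -0.07254    0.03627
  E            0.191     0.7548
  solve Keq expr → x = 0.03627; check Q = 20.69
Then remove 0.2175 M of M.
Step 3:
                   L          M
  I            0.191     0.5373
  C         -0.02778    0.01389
  E           0.1632     0.5512
  solve Keq expr → x = 0.01389; check Q = 20.69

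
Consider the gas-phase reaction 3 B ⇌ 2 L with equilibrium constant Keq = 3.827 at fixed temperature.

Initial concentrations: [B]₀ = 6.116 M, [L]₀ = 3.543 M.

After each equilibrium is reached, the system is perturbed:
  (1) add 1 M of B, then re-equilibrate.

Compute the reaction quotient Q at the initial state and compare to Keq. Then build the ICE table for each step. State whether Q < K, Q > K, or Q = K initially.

Q₀ = 0.05487; Q < K (proceeds forward)

Q₀ = 0.05487 vs Keq = 3.827 ⇒ Q<K, forward
Step 1:
                  B         L
  init        6.116     3.543
  Δ          -3.962     2.641
  eq          2.154     6.184
  solve Keq expr → x = 1.321; check Q = 3.827
Then add 1 M of B.
Step 2:
                  B         L
  init        3.154     6.184
  Δ         -0.8677    0.5785
  eq          2.286     6.763
  solve Keq expr → x = 0.2892; check Q = 3.827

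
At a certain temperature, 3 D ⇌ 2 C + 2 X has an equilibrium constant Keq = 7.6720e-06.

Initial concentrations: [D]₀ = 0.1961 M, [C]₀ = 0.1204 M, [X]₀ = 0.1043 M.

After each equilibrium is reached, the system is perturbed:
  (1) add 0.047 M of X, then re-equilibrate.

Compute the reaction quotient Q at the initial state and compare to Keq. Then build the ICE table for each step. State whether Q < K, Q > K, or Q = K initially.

Q₀ = 0.02091; Q > K (proceeds reverse)

Q₀ = 0.02091 vs Keq = 7.6720e-06 ⇒ Q>K, reverse
Step 1:
                    D           C           X
  Initial      0.1961      0.1204      0.1043
  Change       0.1322    -0.08815    -0.08815
  Equil        0.3283     0.03225     0.01615
  solve Keq expr → x = -0.04407; check Q = 7.6720e-06
Then add 0.047 M of X.
Step 2:
                    D           C           X
  Initial      0.3283     0.03225     0.06315
  Change      0.02837    -0.01892    -0.01892
  Equil        0.3567     0.01334     0.04424
  solve Keq expr → x = -0.009458; check Q = 7.6720e-06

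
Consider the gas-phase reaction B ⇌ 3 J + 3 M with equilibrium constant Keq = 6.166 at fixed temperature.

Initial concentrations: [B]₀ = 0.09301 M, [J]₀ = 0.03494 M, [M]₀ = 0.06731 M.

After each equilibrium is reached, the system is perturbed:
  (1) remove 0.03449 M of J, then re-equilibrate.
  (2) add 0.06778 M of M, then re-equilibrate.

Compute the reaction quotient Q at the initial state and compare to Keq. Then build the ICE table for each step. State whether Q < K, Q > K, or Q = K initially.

Q₀ = 1.3985e-07 vs Keq = 6.166 ⇒ Q<K, forward
Step 1:
                  B         J         M
  I         0.09301   0.03494   0.06731
  C         -0.0928    0.2784    0.2784
  E       2.0619e-04    0.3134    0.3457
  solve Keq expr → x = 0.0928; check Q = 6.166
Then remove 0.03449 M of J.
Step 2:
                  B         J         M
  I       2.0619e-04    0.2789    0.3457
  C       -6.0354e-05 1.8106e-04 1.8106e-04
  E       1.4584e-04     0.279    0.3459
  solve Keq expr → x = 6.0354e-05; check Q = 6.166
Then add 0.06778 M of M.
Step 3:
                  B         J         M
  I       1.4584e-04     0.279    0.4137
  C       1.0225e-04 -3.0676e-04 -3.0676e-04
  E       2.4809e-04    0.2787    0.4134
  solve Keq expr → x = -1.0225e-04; check Q = 6.166

Q₀ = 1.3985e-07; Q < K (proceeds forward)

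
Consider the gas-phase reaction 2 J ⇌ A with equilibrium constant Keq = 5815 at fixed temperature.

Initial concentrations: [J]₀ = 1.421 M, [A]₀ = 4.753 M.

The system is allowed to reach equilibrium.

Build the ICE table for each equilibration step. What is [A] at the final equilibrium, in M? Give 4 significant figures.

Q₀ = 2.354 vs Keq = 5815 ⇒ Q<K, forward
Step 1:
                   J          A
  Initial      1.421      4.753
  Change       -1.39     0.6952
  Equil      0.03061      5.448
  solve Keq expr → x = 0.6952; check Q = 5815

[A]_eq = 5.448 M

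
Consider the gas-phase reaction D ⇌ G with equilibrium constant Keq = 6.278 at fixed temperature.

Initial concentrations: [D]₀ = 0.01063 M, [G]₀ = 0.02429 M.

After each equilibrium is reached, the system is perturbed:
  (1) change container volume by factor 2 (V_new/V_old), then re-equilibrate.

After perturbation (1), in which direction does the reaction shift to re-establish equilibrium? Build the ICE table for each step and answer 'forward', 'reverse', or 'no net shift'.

Direction: no net shift

Q₀ = 2.285 vs Keq = 6.278 ⇒ Q<K, forward
Step 1:
                  D         G
  Initial   0.01063   0.02429
  Change  -0.005832  0.005832
  Equil    0.004798   0.03012
  solve Keq expr → x = 0.005832; check Q = 6.278
Then change container volume by factor 2 (V_new/V_old).
Step 2:
                  D         G
  Initial  0.002399   0.01506
  Change          0         0
  Equil    0.002399   0.01506
  solve Keq expr → x = 0; check Q = 6.278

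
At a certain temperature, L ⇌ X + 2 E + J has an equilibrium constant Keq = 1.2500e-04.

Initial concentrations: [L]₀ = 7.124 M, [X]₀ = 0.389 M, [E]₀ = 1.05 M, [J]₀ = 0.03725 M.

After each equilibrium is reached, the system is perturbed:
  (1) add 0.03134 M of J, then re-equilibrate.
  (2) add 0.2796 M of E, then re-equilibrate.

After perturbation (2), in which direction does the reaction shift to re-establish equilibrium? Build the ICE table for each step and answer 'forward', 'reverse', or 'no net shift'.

Direction: reverse

Q₀ = 0.002242 vs Keq = 1.2500e-04 ⇒ Q>K, reverse
Step 1:
                  L         X         E         J
  I           7.124     0.389      1.05   0.03725
  C         0.03462  -0.03462  -0.06925  -0.03462
  E           7.159    0.3544    0.9808  0.002625
  solve Keq expr → x = -0.03462; check Q = 1.2500e-04
Then add 0.03134 M of J.
Step 2:
                  L         X         E         J
  I           7.159    0.3544    0.9808   0.03397
  C         0.03068  -0.03068  -0.06136  -0.03068
  E           7.189    0.3237    0.9194  0.003284
  solve Keq expr → x = -0.03068; check Q = 1.2500e-04
Then add 0.2796 M of E.
Step 3:
                  L         X         E         J
  I           7.189    0.3237     1.199  0.003284
  C        0.001336 -0.001336 -0.002672 -0.001336
  E           7.191    0.3224     1.196  0.001948
  solve Keq expr → x = -0.001336; check Q = 1.2500e-04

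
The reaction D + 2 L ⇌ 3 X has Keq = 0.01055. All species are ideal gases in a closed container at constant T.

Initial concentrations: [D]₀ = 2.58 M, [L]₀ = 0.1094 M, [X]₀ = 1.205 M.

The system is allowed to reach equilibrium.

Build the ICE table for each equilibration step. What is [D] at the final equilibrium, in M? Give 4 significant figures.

Q₀ = 56.66 vs Keq = 0.01055 ⇒ Q>K, reverse
Step 1:
                  D         L         X
  Initial      2.58    0.1094     1.205
  Change     0.3163    0.6325   -0.9488
  Equil       2.896    0.7419    0.2562
  solve Keq expr → x = -0.3163; check Q = 0.01055

[D]_eq = 2.896 M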